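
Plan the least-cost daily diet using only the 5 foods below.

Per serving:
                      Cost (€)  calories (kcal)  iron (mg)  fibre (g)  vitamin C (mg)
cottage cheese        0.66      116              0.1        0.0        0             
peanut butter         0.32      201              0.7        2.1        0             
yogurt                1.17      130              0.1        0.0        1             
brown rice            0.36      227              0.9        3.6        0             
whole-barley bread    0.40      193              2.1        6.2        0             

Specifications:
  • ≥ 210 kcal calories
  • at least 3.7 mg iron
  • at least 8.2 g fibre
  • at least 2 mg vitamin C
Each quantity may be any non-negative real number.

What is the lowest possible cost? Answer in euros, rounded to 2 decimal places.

Let x1 = servings of cottage cheese, x2 = servings of peanut butter, x3 = servings of yogurt, x4 = servings of brown rice, x5 = servings of whole-barley bread.
Minimise 0.66x1 + 0.32x2 + 1.17x3 + 0.36x4 + 0.4x5 with:
  116x1 + 201x2 + 130x3 + 227x4 + 193x5 ≥ 210   (calories)
  0.1x1 + 0.7x2 + 0.1x3 + 0.9x4 + 2.1x5 ≥ 3.7   (iron)
  2.1x2 + 3.6x4 + 6.2x5 ≥ 8.2   (fibre)
  1x3 ≥ 2   (vitamin C)
  x1, x2, x3, x4, x5 ≥ 0.
At the optimum only yogurt, whole-barley bread are positive (cottage cheese, peanut butter, brown rice = 0). There the iron and vitamin C constraints are tight.
Solving gives x3 = 2, x5 = 1.667.
Hence cost = 1.17·2 + 0.4·1.667 = €3.0068.

€3.01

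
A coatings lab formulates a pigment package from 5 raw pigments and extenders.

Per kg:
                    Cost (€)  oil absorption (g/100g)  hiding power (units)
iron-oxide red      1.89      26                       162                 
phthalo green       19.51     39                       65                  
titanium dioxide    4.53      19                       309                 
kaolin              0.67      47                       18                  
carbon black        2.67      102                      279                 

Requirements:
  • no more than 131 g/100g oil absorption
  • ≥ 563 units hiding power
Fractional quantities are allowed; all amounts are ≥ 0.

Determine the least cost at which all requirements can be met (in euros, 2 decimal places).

Let x1 = kg of iron-oxide red, x2 = kg of phthalo green, x3 = kg of titanium dioxide, x4 = kg of kaolin, x5 = kg of carbon black.
min 1.89x1 + 19.51x2 + 4.53x3 + 0.67x4 + 2.67x5 with:
  26x1 + 39x2 + 19x3 + 47x4 + 102x5 ≤ 131   (oil absorption)
  162x1 + 65x2 + 309x3 + 18x4 + 279x5 ≥ 563   (hiding power)
  x1, x2, x3, x4, x5 ≥ 0.
The optimal basis is {iron-oxide red, carbon black}; phthalo green, titanium dioxide, kaolin drop out. The oil absorption and hiding power requirements are met with equality.
That vertex is x1 = 2.252, x5 = 0.7102.
Objective = 1.89·2.252 + 2.67·0.7102 = 6.1525.

€6.15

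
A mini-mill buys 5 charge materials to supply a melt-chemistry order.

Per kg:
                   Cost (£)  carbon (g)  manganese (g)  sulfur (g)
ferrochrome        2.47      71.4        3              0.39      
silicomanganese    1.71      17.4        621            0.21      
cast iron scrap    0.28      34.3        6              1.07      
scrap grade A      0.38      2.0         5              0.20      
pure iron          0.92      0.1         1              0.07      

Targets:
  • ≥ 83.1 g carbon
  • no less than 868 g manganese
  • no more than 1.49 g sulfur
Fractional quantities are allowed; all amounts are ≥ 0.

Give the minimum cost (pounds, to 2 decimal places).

Set it up as a linear program. Let x1 = kg of ferrochrome, x2 = kg of silicomanganese, x3 = kg of cast iron scrap, x4 = kg of scrap grade A, x5 = kg of pure iron.
Minimize 2.47x1 + 1.71x2 + 0.28x3 + 0.38x4 + 0.92x5 s.t.:
  71.4x1 + 17.4x2 + 34.3x3 + 2x4 + 0.1x5 ≥ 83.1   (carbon)
  3x1 + 621x2 + 6x3 + 5x4 + 1x5 ≥ 868   (manganese)
  0.39x1 + 0.21x2 + 1.07x3 + 0.2x4 + 0.07x5 ≤ 1.49   (sulfur)
  x1, x2, x3, x4, x5 ≥ 0.
The minimum-cost mix takes nothing from scrap grade A, pure iron — only ferrochrome, silicomanganese, cast iron scrap. There the carbon, manganese, sulfur constraints are tight.
That vertex is x1 = 0.3488, x2 = 1.386, x3 = 0.9933.
Total cost: 2.47·0.3488 + 1.71·1.386 + 0.28·0.9933 = 3.5097.

£3.51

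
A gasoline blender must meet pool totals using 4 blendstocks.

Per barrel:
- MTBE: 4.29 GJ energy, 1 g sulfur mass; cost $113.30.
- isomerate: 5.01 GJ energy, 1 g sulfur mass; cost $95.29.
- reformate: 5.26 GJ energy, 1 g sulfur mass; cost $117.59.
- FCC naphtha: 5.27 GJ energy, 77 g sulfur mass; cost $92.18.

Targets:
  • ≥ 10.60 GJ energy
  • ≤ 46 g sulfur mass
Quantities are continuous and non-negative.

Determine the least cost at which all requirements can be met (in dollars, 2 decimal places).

Let x1 = barrels of MTBE, x2 = barrels of isomerate, x3 = barrels of reformate, x4 = barrels of FCC naphtha.
min 113.3x1 + 95.29x2 + 117.59x3 + 92.18x4 subject to:
  4.29x1 + 5.01x2 + 5.26x3 + 5.27x4 ≥ 10.6   (energy)
  1x1 + 1x2 + 1x3 + 77x4 ≤ 46   (sulfur mass)
  x1, x2, x3, x4 ≥ 0.
The optimal basis is {isomerate, FCC naphtha}; MTBE, reformate drop out. There the energy and sulfur mass constraints are tight.
That vertex is x2 = 1.508, x4 = 0.5778.
Hence cost = 95.29·1.508 + 92.18·0.5778 = $196.9589.

$196.96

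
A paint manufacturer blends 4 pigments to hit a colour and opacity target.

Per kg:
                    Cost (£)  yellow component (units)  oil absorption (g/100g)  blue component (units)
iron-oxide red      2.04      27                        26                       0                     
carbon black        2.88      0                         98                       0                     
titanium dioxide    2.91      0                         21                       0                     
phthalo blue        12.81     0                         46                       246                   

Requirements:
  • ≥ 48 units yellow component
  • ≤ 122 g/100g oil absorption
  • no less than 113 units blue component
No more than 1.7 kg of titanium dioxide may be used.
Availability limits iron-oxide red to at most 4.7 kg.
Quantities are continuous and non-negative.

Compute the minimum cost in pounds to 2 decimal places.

Set it up as a linear program. Let x1 = kg of iron-oxide red, x2 = kg of carbon black, x3 = kg of titanium dioxide, x4 = kg of phthalo blue.
Minimise 2.04x1 + 2.88x2 + 2.91x3 + 12.81x4 subject to:
  27x1 ≥ 48   (yellow component)
  26x1 + 98x2 + 21x3 + 46x4 ≤ 122   (oil absorption)
  246x4 ≥ 113   (blue component)
  x3 ≤ 1.7
  x1 ≤ 4.7
  x1, x2, x3, x4 ≥ 0.
The optimal basis is {iron-oxide red, phthalo blue}; carbon black, titanium dioxide drop out. Binding constraints: yellow component and blue component.
That vertex is x1 = 1.778, x4 = 0.4593.
Total cost: 2.04·1.778 + 12.81·0.4593 = 9.5108.

£9.51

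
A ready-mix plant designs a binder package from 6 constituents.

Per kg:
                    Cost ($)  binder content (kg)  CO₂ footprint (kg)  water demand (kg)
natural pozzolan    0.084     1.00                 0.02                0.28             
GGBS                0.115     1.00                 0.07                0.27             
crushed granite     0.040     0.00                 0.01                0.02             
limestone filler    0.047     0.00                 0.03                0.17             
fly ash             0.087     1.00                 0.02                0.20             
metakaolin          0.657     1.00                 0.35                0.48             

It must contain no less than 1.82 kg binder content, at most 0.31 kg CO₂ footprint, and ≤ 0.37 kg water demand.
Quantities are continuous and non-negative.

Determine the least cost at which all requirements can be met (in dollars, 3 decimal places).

Let x1 = kg of natural pozzolan, x2 = kg of GGBS, x3 = kg of crushed granite, x4 = kg of limestone filler, x5 = kg of fly ash, x6 = kg of metakaolin.
min 0.084x1 + 0.115x2 + 0.04x3 + 0.047x4 + 0.087x5 + 0.657x6 with:
  1x1 + 1x2 + 1x5 + 1x6 ≥ 1.82   (binder content)
  0.02x1 + 0.07x2 + 0.01x3 + 0.03x4 + 0.02x5 + 0.35x6 ≤ 0.31   (CO₂ footprint)
  0.28x1 + 0.27x2 + 0.02x3 + 0.17x4 + 0.2x5 + 0.48x6 ≤ 0.37   (water demand)
  x1, x2, x3, x4, x5, x6 ≥ 0.
The minimum-cost mix takes nothing from GGBS, crushed granite, limestone filler, metakaolin — only natural pozzolan, fly ash. There the binder content and water demand constraints are tight.
So natural pozzolan = 0.075 kg, fly ash = 1.745 kg.
Cost = 0.084·0.075 + 0.087·1.745 = 0.15812.

$0.158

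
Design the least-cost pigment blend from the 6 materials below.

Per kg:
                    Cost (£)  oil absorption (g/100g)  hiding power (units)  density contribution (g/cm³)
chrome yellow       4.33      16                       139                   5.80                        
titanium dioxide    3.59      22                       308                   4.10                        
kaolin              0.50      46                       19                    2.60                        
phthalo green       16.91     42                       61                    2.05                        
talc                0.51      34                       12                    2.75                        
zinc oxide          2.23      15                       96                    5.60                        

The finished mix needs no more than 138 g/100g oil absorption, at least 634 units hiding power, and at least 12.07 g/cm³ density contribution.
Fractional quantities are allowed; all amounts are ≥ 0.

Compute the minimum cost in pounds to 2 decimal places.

£7.82

Let x1 = kg of chrome yellow, x2 = kg of titanium dioxide, x3 = kg of kaolin, x4 = kg of phthalo green, x5 = kg of talc, x6 = kg of zinc oxide.
Minimize 4.33x1 + 3.59x2 + 0.5x3 + 16.91x4 + 0.51x5 + 2.23x6 s.t.:
  16x1 + 22x2 + 46x3 + 42x4 + 34x5 + 15x6 ≤ 138   (oil absorption)
  139x1 + 308x2 + 19x3 + 61x4 + 12x5 + 96x6 ≥ 634   (hiding power)
  5.8x1 + 4.1x2 + 2.6x3 + 2.05x4 + 2.75x5 + 5.6x6 ≥ 12.07   (density contribution)
  x1, x2, x3, x4, x5, x6 ≥ 0.
The optimal basis is {titanium dioxide, kaolin}; chrome yellow, phthalo green, talc, zinc oxide drop out. There the hiding power and density contribution constraints are tight.
Solving gives x2 = 1.963, x3 = 1.547.
Total cost: 3.59·1.963 + 0.5·1.547 = 7.8207.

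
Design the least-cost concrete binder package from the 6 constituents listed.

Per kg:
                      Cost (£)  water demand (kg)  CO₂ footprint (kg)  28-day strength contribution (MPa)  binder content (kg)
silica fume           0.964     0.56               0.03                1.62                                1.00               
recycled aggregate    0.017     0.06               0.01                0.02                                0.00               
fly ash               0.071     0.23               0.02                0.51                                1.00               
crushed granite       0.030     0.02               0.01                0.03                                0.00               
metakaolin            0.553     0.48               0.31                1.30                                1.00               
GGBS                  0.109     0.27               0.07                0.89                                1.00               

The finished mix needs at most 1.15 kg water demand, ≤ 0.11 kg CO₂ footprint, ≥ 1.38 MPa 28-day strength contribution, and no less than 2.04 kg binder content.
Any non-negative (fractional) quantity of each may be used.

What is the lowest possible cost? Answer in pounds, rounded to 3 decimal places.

£0.179

Let x1 = kg of silica fume, x2 = kg of recycled aggregate, x3 = kg of fly ash, x4 = kg of crushed granite, x5 = kg of metakaolin, x6 = kg of GGBS.
min 0.964x1 + 0.017x2 + 0.071x3 + 0.03x4 + 0.553x5 + 0.109x6 with:
  0.56x1 + 0.06x2 + 0.23x3 + 0.02x4 + 0.48x5 + 0.27x6 ≤ 1.15   (water demand)
  0.03x1 + 0.01x2 + 0.02x3 + 0.01x4 + 0.31x5 + 0.07x6 ≤ 0.11   (CO₂ footprint)
  1.62x1 + 0.02x2 + 0.51x3 + 0.03x4 + 1.3x5 + 0.89x6 ≥ 1.38   (28-day strength contribution)
  1x1 + 1x3 + 1x5 + 1x6 ≥ 2.04   (binder content)
  x1, x2, x3, x4, x5, x6 ≥ 0.
The minimum-cost mix takes nothing from silica fume, recycled aggregate, crushed granite, metakaolin — only fly ash, GGBS. There the 28-day strength contribution and binder content constraints are tight.
Optimal quantities: fly ash = 1.146 kg, GGBS = 0.8937 kg.
Objective = 0.071·1.146 + 0.109·0.8937 = 0.17878.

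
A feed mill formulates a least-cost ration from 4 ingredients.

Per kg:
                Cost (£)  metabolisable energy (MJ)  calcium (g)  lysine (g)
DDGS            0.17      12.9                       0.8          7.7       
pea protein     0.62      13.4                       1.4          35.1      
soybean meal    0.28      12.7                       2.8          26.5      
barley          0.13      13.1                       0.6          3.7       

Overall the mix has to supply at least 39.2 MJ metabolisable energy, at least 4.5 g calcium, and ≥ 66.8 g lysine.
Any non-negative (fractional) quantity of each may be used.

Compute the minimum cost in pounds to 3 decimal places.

Set it up as a linear program. Let x1 = kg of DDGS, x2 = kg of pea protein, x3 = kg of soybean meal, x4 = kg of barley.
Minimise 0.17x1 + 0.62x2 + 0.28x3 + 0.13x4 with:
  12.9x1 + 13.4x2 + 12.7x3 + 13.1x4 ≥ 39.2   (metabolisable energy)
  0.8x1 + 1.4x2 + 2.8x3 + 0.6x4 ≥ 4.5   (calcium)
  7.7x1 + 35.1x2 + 26.5x3 + 3.7x4 ≥ 66.8   (lysine)
  x1, x2, x3, x4 ≥ 0.
The cheapest feasible vertex uses only soybean meal, barley; DDGS, pea protein are not used. The metabolisable energy and lysine requirements are met with equality.
Solving gives x3 = 2.432, x4 = 0.6345.
Objective = 0.28·2.432 + 0.13·0.6345 = 0.76345.

£0.763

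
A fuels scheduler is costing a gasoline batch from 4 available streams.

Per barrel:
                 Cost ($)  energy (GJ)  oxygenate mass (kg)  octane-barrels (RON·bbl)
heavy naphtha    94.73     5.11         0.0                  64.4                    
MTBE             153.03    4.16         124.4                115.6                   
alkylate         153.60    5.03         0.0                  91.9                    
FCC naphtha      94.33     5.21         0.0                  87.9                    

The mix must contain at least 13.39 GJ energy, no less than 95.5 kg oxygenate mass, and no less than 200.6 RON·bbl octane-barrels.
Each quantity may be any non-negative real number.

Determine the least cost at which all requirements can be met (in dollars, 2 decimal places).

$302.09

Treat it as an LP. Let x1 = barrels of heavy naphtha, x2 = barrels of MTBE, x3 = barrels of alkylate, x4 = barrels of FCC naphtha.
Minimize 94.73x1 + 153.03x2 + 153.6x3 + 94.33x4 with:
  5.11x1 + 4.16x2 + 5.03x3 + 5.21x4 ≥ 13.39   (energy)
  124.4x2 ≥ 95.5   (oxygenate mass)
  64.4x1 + 115.6x2 + 91.9x3 + 87.9x4 ≥ 200.6   (octane-barrels)
  x1, x2, x3, x4 ≥ 0.
The optimal basis is {MTBE, FCC naphtha}; heavy naphtha, alkylate drop out. There the energy and oxygenate mass constraints are tight.
That vertex is x2 = 0.76768, x4 = 1.9571.
Cost = 153.03·0.76768 + 94.33·1.9571 = 302.0913.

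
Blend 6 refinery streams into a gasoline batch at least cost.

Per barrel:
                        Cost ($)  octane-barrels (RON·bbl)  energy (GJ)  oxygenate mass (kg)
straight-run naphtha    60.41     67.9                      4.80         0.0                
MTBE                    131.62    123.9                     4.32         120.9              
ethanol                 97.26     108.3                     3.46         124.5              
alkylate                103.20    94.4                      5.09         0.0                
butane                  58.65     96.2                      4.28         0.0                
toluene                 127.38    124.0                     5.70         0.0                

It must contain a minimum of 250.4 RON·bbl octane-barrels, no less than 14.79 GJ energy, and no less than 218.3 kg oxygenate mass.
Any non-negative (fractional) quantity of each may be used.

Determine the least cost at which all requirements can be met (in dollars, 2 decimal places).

Let x1 = barrels of straight-run naphtha, x2 = barrels of MTBE, x3 = barrels of ethanol, x4 = barrels of alkylate, x5 = barrels of butane, x6 = barrels of toluene.
min 60.41x1 + 131.62x2 + 97.26x3 + 103.2x4 + 58.65x5 + 127.38x6 s.t.:
  67.9x1 + 123.9x2 + 108.3x3 + 94.4x4 + 96.2x5 + 124x6 ≥ 250.4   (octane-barrels)
  4.8x1 + 4.32x2 + 3.46x3 + 5.09x4 + 4.28x5 + 5.7x6 ≥ 14.79   (energy)
  120.9x2 + 124.5x3 ≥ 218.3   (oxygenate mass)
  x1, x2, x3, x4, x5, x6 ≥ 0.
At the optimum only straight-run naphtha, ethanol are positive (MTBE, alkylate, butane, toluene = 0). Binding constraints: energy and oxygenate mass.
Optimal quantities: straight-run naphtha = 1.8173 barrels, ethanol = 1.7534 barrels.
Hence cost = 60.41·1.8173 + 97.26·1.7534 = $280.3188.

$280.32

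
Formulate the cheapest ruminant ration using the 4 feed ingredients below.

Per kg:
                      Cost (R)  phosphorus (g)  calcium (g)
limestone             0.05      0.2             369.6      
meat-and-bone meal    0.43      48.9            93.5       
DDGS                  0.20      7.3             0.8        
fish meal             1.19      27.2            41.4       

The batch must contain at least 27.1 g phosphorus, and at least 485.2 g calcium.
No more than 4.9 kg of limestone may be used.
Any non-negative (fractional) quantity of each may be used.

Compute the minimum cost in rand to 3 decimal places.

This is a linear program. Let x1 = kg of limestone, x2 = kg of meat-and-bone meal, x3 = kg of DDGS, x4 = kg of fish meal.
Minimize 0.05x1 + 0.43x2 + 0.2x3 + 1.19x4 s.t.:
  0.2x1 + 48.9x2 + 7.3x3 + 27.2x4 ≥ 27.1   (phosphorus)
  369.6x1 + 93.5x2 + 0.8x3 + 41.4x4 ≥ 485.2   (calcium)
  x1 ≤ 4.9
  x1, x2, x3, x4 ≥ 0.
The cheapest feasible vertex uses only limestone, meat-and-bone meal; DDGS, fish meal are not used. Binding constraints: phosphorus and calcium.
Solving gives x1 = 1.174, x2 = 0.5494.
Total cost: 0.05·1.174 + 0.43·0.5494 = 0.29494.

R0.295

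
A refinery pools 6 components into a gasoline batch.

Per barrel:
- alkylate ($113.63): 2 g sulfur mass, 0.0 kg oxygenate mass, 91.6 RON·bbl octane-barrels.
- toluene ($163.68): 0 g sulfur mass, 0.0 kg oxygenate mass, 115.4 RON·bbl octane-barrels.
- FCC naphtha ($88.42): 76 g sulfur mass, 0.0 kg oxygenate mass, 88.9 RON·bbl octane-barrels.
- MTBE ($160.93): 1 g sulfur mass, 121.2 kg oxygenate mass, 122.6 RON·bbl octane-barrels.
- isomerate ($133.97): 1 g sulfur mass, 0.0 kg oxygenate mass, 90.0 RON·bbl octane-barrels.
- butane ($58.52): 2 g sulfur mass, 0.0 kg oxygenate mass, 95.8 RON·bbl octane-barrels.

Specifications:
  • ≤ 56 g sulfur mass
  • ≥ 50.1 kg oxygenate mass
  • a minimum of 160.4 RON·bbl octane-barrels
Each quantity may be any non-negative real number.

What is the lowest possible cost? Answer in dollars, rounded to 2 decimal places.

$133.55

This is a linear program. Let x1 = barrels of alkylate, x2 = barrels of toluene, x3 = barrels of FCC naphtha, x4 = barrels of MTBE, x5 = barrels of isomerate, x6 = barrels of butane.
Minimise 113.63x1 + 163.68x2 + 88.42x3 + 160.93x4 + 133.97x5 + 58.52x6 with:
  2x1 + 76x3 + 1x4 + 1x5 + 2x6 ≤ 56   (sulfur mass)
  121.2x4 ≥ 50.1   (oxygenate mass)
  91.6x1 + 115.4x2 + 88.9x3 + 122.6x4 + 90x5 + 95.8x6 ≥ 160.4   (octane-barrels)
  x1, x2, x3, x4, x5, x6 ≥ 0.
The optimal basis is {MTBE, butane}; alkylate, toluene, FCC naphtha, isomerate drop out. The oxygenate mass and octane-barrels requirements are met with equality.
That vertex is x4 = 0.41337, x6 = 1.1453.
Objective = 160.93·0.41337 + 58.52·1.1453 = 133.5466.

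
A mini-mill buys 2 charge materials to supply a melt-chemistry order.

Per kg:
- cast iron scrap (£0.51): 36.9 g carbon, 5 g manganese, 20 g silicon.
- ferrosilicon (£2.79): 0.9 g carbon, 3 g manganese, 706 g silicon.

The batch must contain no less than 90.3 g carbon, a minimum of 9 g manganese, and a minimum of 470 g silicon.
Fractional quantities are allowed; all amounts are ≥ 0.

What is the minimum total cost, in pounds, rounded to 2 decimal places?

Set it up as a linear program. Let x1 = kg of cast iron scrap, x2 = kg of ferrosilicon.
min 0.51x1 + 2.79x2 subject to:
  36.9x1 + 0.9x2 ≥ 90.3   (carbon)
  5x1 + 3x2 ≥ 9   (manganese)
  20x1 + 706x2 ≥ 470   (silicon)
  x1, x2 ≥ 0.
Both inputs are positive at the optimum. Binding constraints: carbon and silicon.
Solving gives x1 = 2.433, x2 = 0.5968.
Cost = 0.51·2.433 + 2.79·0.5968 = 2.9059.

£2.91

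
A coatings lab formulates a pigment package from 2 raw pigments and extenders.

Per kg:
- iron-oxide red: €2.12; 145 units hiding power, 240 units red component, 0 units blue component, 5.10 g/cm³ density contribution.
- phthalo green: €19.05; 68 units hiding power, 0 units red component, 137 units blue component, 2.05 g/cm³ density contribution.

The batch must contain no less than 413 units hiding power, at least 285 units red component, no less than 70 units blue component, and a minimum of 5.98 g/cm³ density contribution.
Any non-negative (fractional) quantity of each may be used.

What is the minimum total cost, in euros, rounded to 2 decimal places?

This is a linear program. Let x1 = kg of iron-oxide red, x2 = kg of phthalo green.
min 2.12x1 + 19.05x2 with:
  145x1 + 68x2 ≥ 413   (hiding power)
  240x1 ≥ 285   (red component)
  137x2 ≥ 70   (blue component)
  5.1x1 + 2.05x2 ≥ 5.98   (density contribution)
  x1, x2 ≥ 0.
Both inputs are positive at the optimum. There the hiding power and blue component constraints are tight.
So iron-oxide red = 2.609 kg, phthalo green = 0.5109 kg.
Objective = 2.12·2.609 + 19.05·0.5109 = 15.2637.

€15.26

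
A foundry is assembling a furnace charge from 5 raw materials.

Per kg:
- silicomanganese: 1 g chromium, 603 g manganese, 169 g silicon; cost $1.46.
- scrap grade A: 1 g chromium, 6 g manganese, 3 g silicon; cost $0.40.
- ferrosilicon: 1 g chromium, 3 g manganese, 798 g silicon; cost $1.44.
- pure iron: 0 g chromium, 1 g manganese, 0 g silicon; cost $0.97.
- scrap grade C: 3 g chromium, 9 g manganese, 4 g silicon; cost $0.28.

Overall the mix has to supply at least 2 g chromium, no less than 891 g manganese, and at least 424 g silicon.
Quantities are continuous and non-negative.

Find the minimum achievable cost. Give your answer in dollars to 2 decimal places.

Let x1 = kg of silicomanganese, x2 = kg of scrap grade A, x3 = kg of ferrosilicon, x4 = kg of pure iron, x5 = kg of scrap grade C.
Minimize 1.46x1 + 0.4x2 + 1.44x3 + 0.97x4 + 0.28x5 with:
  1x1 + 1x2 + 1x3 + 3x5 ≥ 2   (chromium)
  603x1 + 6x2 + 3x3 + 1x4 + 9x5 ≥ 891   (manganese)
  169x1 + 3x2 + 798x3 + 4x5 ≥ 424   (silicon)
  x1, x2, x3, x4, x5 ≥ 0.
The optimal basis is {silicomanganese, ferrosilicon, scrap grade C}; scrap grade A, pure iron drop out. There the chromium, manganese, silicon constraints are tight.
Solving gives x1 = 1.475, x3 = 0.2184, x5 = 0.1022.
Total cost: 1.46·1.475 + 1.44·0.2184 + 0.28·0.1022 = 2.4966.

$2.50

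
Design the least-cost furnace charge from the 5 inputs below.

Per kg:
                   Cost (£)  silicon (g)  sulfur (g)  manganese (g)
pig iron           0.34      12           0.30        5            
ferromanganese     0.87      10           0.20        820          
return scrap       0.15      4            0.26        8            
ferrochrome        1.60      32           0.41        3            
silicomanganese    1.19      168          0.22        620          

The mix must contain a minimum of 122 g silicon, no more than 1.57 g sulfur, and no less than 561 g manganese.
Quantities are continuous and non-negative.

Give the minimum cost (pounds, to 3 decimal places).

£0.977

Let x1 = kg of pig iron, x2 = kg of ferromanganese, x3 = kg of return scrap, x4 = kg of ferrochrome, x5 = kg of silicomanganese.
Minimize 0.34x1 + 0.87x2 + 0.15x3 + 1.6x4 + 1.19x5 s.t.:
  12x1 + 10x2 + 4x3 + 32x4 + 168x5 ≥ 122   (silicon)
  0.3x1 + 0.2x2 + 0.26x3 + 0.41x4 + 0.22x5 ≤ 1.57   (sulfur)
  5x1 + 820x2 + 8x3 + 3x4 + 620x5 ≥ 561   (manganese)
  x1, x2, x3, x4, x5 ≥ 0.
At the optimum only ferromanganese, silicomanganese are positive (pig iron, return scrap, ferrochrome = 0). The silicon and manganese requirements are met with equality.
Optimal quantities: ferromanganese = 0.1414 kg, silicomanganese = 0.7178 kg.
Objective = 0.87·0.1414 + 1.19·0.7178 = 0.97720.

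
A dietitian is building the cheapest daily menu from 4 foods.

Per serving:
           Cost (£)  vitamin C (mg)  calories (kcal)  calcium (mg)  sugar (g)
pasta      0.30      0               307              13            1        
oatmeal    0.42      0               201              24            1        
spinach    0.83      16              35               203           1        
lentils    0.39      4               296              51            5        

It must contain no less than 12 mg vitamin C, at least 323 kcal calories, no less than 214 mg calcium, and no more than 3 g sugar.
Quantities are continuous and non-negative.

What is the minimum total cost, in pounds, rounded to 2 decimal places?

£1.09

This is a linear program. Let x1 = servings of pasta, x2 = servings of oatmeal, x3 = servings of spinach, x4 = servings of lentils.
Minimise 0.3x1 + 0.42x2 + 0.83x3 + 0.39x4 with:
  16x3 + 4x4 ≥ 12   (vitamin C)
  307x1 + 201x2 + 35x3 + 296x4 ≥ 323   (calories)
  13x1 + 24x2 + 203x3 + 51x4 ≥ 214   (calcium)
  1x1 + 1x2 + 1x3 + 5x4 ≤ 3   (sugar)
  x1, x2, x3, x4 ≥ 0.
The minimum-cost mix takes nothing from oatmeal — only pasta, spinach, lentils. The calories, calcium, sugar requirements are met with equality.
So pasta = 0.6787 servings, spinach = 0.9414 servings, lentils = 0.276 servings.
Total cost: 0.3·0.6787 + 0.83·0.9414 + 0.39·0.276 = 1.0926.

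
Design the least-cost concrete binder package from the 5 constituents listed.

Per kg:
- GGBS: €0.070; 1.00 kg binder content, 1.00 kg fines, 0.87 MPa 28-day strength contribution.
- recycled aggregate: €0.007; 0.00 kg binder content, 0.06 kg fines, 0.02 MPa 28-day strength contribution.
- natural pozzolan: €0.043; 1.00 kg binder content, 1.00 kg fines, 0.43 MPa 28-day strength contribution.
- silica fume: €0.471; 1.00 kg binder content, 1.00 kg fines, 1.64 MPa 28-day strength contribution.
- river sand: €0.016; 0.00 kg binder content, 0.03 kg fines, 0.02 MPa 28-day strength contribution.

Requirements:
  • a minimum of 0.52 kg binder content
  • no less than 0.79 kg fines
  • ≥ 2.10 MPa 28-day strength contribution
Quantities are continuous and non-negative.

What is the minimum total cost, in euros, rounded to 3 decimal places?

€0.169

Let x1 = kg of GGBS, x2 = kg of recycled aggregate, x3 = kg of natural pozzolan, x4 = kg of silica fume, x5 = kg of river sand.
Minimise 0.07x1 + 0.007x2 + 0.043x3 + 0.471x4 + 0.016x5 subject to:
  1x1 + 1x3 + 1x4 ≥ 0.52   (binder content)
  1x1 + 0.06x2 + 1x3 + 1x4 + 0.03x5 ≥ 0.79   (fines)
  0.87x1 + 0.02x2 + 0.43x3 + 1.64x4 + 0.02x5 ≥ 2.1   (28-day strength contribution)
  x1, x2, x3, x4, x5 ≥ 0.
The cheapest feasible vertex uses only GGBS; recycled aggregate, natural pozzolan, silica fume, river sand are not used. The 28-day strength contribution requirement is met with equality.
Optimal quantities: GGBS = 2.414 kg.
Hence cost = 0.07·2.414 = €0.16898.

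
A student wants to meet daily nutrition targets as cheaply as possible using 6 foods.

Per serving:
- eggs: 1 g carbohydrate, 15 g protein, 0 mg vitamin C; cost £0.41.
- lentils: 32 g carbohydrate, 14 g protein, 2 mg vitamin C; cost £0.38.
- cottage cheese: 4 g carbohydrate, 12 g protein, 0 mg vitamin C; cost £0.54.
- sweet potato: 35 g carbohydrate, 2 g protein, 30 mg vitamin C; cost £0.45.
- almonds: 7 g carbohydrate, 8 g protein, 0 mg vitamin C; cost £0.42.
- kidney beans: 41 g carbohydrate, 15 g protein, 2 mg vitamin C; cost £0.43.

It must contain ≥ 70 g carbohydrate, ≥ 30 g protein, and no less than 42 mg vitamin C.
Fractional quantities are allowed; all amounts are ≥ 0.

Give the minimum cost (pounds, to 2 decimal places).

£1.32

Let x1 = servings of eggs, x2 = servings of lentils, x3 = servings of cottage cheese, x4 = servings of sweet potato, x5 = servings of almonds, x6 = servings of kidney beans.
min 0.41x1 + 0.38x2 + 0.54x3 + 0.45x4 + 0.42x5 + 0.43x6 with:
  1x1 + 32x2 + 4x3 + 35x4 + 7x5 + 41x6 ≥ 70   (carbohydrate)
  15x1 + 14x2 + 12x3 + 2x4 + 8x5 + 15x6 ≥ 30   (protein)
  2x2 + 30x4 + 2x6 ≥ 42   (vitamin C)
  x1, x2, x3, x4, x5, x6 ≥ 0.
The optimal basis is {lentils, sweet potato}; eggs, cottage cheese, almonds, kidney beans drop out. Binding constraints: protein and vitamin C.
That vertex is x2 = 1.962, x4 = 1.269.
Cost = 0.38·1.962 + 0.45·1.269 = 1.3166.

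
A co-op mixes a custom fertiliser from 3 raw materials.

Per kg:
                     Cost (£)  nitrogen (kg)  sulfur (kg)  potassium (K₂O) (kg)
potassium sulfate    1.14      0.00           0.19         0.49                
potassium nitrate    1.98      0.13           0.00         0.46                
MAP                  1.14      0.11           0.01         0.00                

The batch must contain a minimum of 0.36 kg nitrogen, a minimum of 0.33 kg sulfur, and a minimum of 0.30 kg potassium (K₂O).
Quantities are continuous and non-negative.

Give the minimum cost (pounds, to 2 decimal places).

£5.51

Set it up as a linear program. Let x1 = kg of potassium sulfate, x2 = kg of potassium nitrate, x3 = kg of MAP.
Minimise 1.14x1 + 1.98x2 + 1.14x3 subject to:
  0.13x2 + 0.11x3 ≥ 0.36   (nitrogen)
  0.19x1 + 0.01x3 ≥ 0.33   (sulfur)
  0.49x1 + 0.46x2 ≥ 0.3   (potassium (K₂O))
  x1, x2, x3 ≥ 0.
At the optimum only potassium sulfate, MAP are positive (potassium nitrate = 0). There the nitrogen and sulfur constraints are tight.
So potassium sulfate = 1.5646 kg, MAP = 3.2727 kg.
Total cost: 1.14·1.5646 + 1.14·3.2727 = 5.5145.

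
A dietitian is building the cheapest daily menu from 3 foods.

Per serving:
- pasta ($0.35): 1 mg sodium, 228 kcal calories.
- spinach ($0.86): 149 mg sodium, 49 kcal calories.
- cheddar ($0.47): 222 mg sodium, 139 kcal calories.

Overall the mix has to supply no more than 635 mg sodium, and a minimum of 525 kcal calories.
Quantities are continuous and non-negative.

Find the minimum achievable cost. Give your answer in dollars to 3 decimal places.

$0.806

Let x1 = servings of pasta, x2 = servings of spinach, x3 = servings of cheddar.
Minimise 0.35x1 + 0.86x2 + 0.47x3 s.t.:
  1x1 + 149x2 + 222x3 ≤ 635   (sodium)
  228x1 + 49x2 + 139x3 ≥ 525   (calories)
  x1, x2, x3 ≥ 0.
The optimal basis is {pasta}; spinach, cheddar drop out. There the calories constraint is tight.
Solving gives x1 = 2.303.
Cost = 0.35·2.303 = 0.80605.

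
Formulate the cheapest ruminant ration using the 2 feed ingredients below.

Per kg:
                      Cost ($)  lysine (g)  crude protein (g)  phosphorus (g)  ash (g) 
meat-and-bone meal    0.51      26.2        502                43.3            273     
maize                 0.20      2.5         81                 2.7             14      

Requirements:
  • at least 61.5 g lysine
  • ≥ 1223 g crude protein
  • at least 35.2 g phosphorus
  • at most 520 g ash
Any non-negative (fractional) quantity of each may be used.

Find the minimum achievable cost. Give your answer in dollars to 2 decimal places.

Treat it as an LP. Let x1 = kg of meat-and-bone meal, x2 = kg of maize.
min 0.51x1 + 0.2x2 with:
  26.2x1 + 2.5x2 ≥ 61.5   (lysine)
  502x1 + 81x2 ≥ 1223   (crude protein)
  43.3x1 + 2.7x2 ≥ 35.2   (phosphorus)
  273x1 + 14x2 ≤ 520   (ash)
  x1, x2 ≥ 0.
Both inputs are positive at the optimum. Binding constraints: lysine and ash.
So meat-and-bone meal = 1.3906 kg, maize = 10.027 kg.
Objective = 0.51·1.3906 + 0.2·10.027 = 2.7146.

$2.71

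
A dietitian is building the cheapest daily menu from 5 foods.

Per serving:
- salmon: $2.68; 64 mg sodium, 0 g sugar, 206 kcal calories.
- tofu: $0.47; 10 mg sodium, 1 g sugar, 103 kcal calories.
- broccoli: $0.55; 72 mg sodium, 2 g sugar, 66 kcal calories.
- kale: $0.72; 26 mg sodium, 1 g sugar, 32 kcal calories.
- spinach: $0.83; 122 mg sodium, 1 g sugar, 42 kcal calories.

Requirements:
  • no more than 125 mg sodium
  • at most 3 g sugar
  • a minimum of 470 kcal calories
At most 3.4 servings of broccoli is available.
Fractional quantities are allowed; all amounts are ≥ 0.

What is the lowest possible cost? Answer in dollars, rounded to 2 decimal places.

$3.50

Let x1 = servings of salmon, x2 = servings of tofu, x3 = servings of broccoli, x4 = servings of kale, x5 = servings of spinach.
Minimize 2.68x1 + 0.47x2 + 0.55x3 + 0.72x4 + 0.83x5 s.t.:
  64x1 + 10x2 + 72x3 + 26x4 + 122x5 ≤ 125   (sodium)
  1x2 + 2x3 + 1x4 + 1x5 ≤ 3   (sugar)
  206x1 + 103x2 + 66x3 + 32x4 + 42x5 ≥ 470   (calories)
  x3 ≤ 3.4
  x1, x2, x3, x4, x5 ≥ 0.
The cheapest feasible vertex uses only salmon, tofu; broccoli, kale, spinach are not used. Binding constraints: sugar and calories.
Solving gives x1 = 0.7816, x2 = 3.
Hence cost = 2.68·0.7816 + 0.47·3 = $3.5047.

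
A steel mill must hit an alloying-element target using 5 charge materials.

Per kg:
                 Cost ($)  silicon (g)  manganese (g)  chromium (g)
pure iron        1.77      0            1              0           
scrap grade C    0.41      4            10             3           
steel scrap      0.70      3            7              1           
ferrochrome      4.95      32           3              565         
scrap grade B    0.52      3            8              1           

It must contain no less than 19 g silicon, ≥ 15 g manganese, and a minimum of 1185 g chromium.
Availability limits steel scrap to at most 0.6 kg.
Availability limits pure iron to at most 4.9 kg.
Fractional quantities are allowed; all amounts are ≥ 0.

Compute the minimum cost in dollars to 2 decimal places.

$10.72

Treat it as an LP. Let x1 = kg of pure iron, x2 = kg of scrap grade C, x3 = kg of steel scrap, x4 = kg of ferrochrome, x5 = kg of scrap grade B.
Minimise 1.77x1 + 0.41x2 + 0.7x3 + 4.95x4 + 0.52x5 subject to:
  4x2 + 3x3 + 32x4 + 3x5 ≥ 19   (silicon)
  1x1 + 10x2 + 7x3 + 3x4 + 8x5 ≥ 15   (manganese)
  3x2 + 1x3 + 565x4 + 1x5 ≥ 1185   (chromium)
  x3 ≤ 0.6
  x1 ≤ 4.9
  x1, x2, x3, x4, x5 ≥ 0.
At the optimum only scrap grade C, ferrochrome are positive (pure iron, steel scrap, scrap grade B = 0). Binding constraints: manganese and chromium.
Optimal quantities: scrap grade C = 0.8722 kg, ferrochrome = 2.093 kg.
Hence cost = 0.41·0.8722 + 4.95·2.093 = $10.7180.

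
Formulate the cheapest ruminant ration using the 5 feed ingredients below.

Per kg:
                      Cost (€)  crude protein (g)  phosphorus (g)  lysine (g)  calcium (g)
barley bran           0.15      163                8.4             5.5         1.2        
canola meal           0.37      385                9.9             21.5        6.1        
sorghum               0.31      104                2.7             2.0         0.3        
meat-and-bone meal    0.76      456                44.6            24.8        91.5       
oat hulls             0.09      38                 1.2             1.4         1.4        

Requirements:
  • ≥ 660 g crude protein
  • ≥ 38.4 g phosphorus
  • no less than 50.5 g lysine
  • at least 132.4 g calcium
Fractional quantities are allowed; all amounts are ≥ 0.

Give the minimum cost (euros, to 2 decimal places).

Set it up as a linear program. Let x1 = kg of barley bran, x2 = kg of canola meal, x3 = kg of sorghum, x4 = kg of meat-and-bone meal, x5 = kg of oat hulls.
Minimize 0.15x1 + 0.37x2 + 0.31x3 + 0.76x4 + 0.09x5 subject to:
  163x1 + 385x2 + 104x3 + 456x4 + 38x5 ≥ 660   (crude protein)
  8.4x1 + 9.9x2 + 2.7x3 + 44.6x4 + 1.2x5 ≥ 38.4   (phosphorus)
  5.5x1 + 21.5x2 + 2x3 + 24.8x4 + 1.4x5 ≥ 50.5   (lysine)
  1.2x1 + 6.1x2 + 0.3x3 + 91.5x4 + 1.4x5 ≥ 132.4   (calcium)
  x1, x2, x3, x4, x5 ≥ 0.
The optimal basis is {canola meal, meat-and-bone meal}; barley bran, sorghum, oat hulls drop out. There the lysine and calcium constraints are tight.
Optimal quantities: canola meal = 0.7364 kg, meat-and-bone meal = 1.398 kg.
Hence cost = 0.37·0.7364 + 0.76·1.398 = €1.3349.

€1.33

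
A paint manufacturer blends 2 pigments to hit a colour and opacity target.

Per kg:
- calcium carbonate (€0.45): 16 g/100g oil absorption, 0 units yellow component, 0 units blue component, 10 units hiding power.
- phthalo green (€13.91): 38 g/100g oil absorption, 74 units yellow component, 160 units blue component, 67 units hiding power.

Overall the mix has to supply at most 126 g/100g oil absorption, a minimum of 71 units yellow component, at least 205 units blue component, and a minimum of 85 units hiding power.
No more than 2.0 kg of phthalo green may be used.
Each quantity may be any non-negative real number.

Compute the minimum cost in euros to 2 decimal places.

€17.82

Treat it as an LP. Let x1 = kg of calcium carbonate, x2 = kg of phthalo green.
min 0.45x1 + 13.91x2 subject to:
  16x1 + 38x2 ≤ 126   (oil absorption)
  74x2 ≥ 71   (yellow component)
  160x2 ≥ 205   (blue component)
  10x1 + 67x2 ≥ 85   (hiding power)
  x2 ≤ 2
  x1, x2 ≥ 0.
The cheapest feasible vertex uses only phthalo green; calcium carbonate is not used. There the blue component constraint is tight.
That vertex is x2 = 1.281.
Total cost: 13.91·1.281 = 17.8187.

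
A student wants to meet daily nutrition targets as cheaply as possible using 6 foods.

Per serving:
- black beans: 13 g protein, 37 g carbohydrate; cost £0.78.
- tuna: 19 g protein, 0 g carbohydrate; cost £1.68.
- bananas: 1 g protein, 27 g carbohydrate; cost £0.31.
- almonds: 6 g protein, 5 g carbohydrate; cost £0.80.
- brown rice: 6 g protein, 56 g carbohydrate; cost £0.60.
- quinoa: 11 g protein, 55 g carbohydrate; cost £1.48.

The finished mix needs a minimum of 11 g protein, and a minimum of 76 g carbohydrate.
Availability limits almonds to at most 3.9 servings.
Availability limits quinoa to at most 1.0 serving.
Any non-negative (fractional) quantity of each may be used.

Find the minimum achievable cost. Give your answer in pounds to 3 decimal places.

£0.936

Treat it as an LP. Let x1 = servings of black beans, x2 = servings of tuna, x3 = servings of bananas, x4 = servings of almonds, x5 = servings of brown rice, x6 = servings of quinoa.
min 0.78x1 + 1.68x2 + 0.31x3 + 0.8x4 + 0.6x5 + 1.48x6 s.t.:
  13x1 + 19x2 + 1x3 + 6x4 + 6x5 + 11x6 ≥ 11   (protein)
  37x1 + 27x3 + 5x4 + 56x5 + 55x6 ≥ 76   (carbohydrate)
  x4 ≤ 3.9
  x6 ≤ 1
  x1, x2, x3, x4, x5, x6 ≥ 0.
The optimal basis is {black beans, brown rice}; tuna, bananas, almonds, quinoa drop out. The protein and carbohydrate requirements are met with equality.
That vertex is x1 = 0.31621, x5 = 1.1482.
Hence cost = 0.78·0.31621 + 0.6·1.1482 = £0.93556.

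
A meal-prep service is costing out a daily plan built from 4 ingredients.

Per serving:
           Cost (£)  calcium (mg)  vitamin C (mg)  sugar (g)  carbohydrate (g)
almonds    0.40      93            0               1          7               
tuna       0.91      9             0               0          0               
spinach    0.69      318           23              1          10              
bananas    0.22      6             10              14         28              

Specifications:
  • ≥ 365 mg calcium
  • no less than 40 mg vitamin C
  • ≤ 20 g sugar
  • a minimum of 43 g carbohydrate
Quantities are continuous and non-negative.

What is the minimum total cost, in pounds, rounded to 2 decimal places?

Let x1 = servings of almonds, x2 = servings of tuna, x3 = servings of spinach, x4 = servings of bananas.
min 0.4x1 + 0.91x2 + 0.69x3 + 0.22x4 subject to:
  93x1 + 9x2 + 318x3 + 6x4 ≥ 365   (calcium)
  23x3 + 10x4 ≥ 40   (vitamin C)
  1x1 + 1x3 + 14x4 ≤ 20   (sugar)
  7x1 + 10x3 + 28x4 ≥ 43   (carbohydrate)
  x1, x2, x3, x4 ≥ 0.
At the optimum only spinach, bananas are positive (almonds, tuna = 0). Binding constraints: vitamin C and sugar.
Solving gives x3 = 1.154, x4 = 1.346.
Hence cost = 0.69·1.154 + 0.22·1.346 = £1.0924.

£1.09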